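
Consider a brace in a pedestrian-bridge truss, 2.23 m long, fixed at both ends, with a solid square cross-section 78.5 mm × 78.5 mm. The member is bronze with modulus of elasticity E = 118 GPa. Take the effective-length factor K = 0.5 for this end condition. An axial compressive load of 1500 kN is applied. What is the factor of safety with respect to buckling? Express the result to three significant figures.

n ≈ 1.98

I = a⁴/12 = 78.5⁴/12 = 3.164×10^6 mm⁴
I = 3.164×10^6 mm⁴ = 3.164×10^-6 m⁴
Effective length L_e = K·L = 0.5 × 2.23 = 1.115 m
P_cr = π²EI / L_e² = π² × 118×10⁹ × 3.164×10^-6 / 1.115² = 2.964×10^6 N
Factor of safety n = P_cr / P = 2964.3 / 1500 = 1.98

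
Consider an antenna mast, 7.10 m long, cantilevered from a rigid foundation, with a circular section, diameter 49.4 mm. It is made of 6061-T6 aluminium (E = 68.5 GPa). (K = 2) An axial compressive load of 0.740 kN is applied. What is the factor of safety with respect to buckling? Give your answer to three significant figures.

I = πd⁴/64 = π×49.4⁴/64 = 2.923×10^5 mm⁴
I = 2.923×10^5 mm⁴ = 2.923×10^-7 m⁴
Effective length L_e = K·L = 2 × 7.10 = 14.20 m
P_cr = π²EI / L_e² = π² × 68.5×10⁹ × 2.923×10^-7 / 14.20² = 980.1 N
Factor of safety n = P_cr / P = 0.98015 / 0.740 = 1.32

n ≈ 1.32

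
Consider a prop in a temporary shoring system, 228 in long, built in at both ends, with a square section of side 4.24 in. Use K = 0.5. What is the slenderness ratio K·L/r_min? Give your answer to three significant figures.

I = a⁴/12 = 4.24⁴/12 = 26.93 in⁴
A = 17.98 in²;  r_min = √(I/A) = √(26.93/17.98) = 1.224 in
L_e = K·L = 0.5 × 228 = 114.0 in
λ = L_e / r_min = 114.00 / 1.224 = 93.1

λ ≈ 93.1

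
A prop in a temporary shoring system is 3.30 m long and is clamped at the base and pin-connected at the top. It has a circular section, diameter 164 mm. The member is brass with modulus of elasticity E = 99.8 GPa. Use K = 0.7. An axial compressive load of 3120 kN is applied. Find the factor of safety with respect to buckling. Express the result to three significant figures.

I = πd⁴/64 = π×164⁴/64 = 3.551×10^7 mm⁴
I = 3.551×10^7 mm⁴ = 3.551×10^-5 m⁴
Effective length L_e = K·L = 0.7 × 3.30 = 2.310 m
P_cr = π²EI / L_e² = π² × 99.8×10⁹ × 3.551×10^-5 / 2.310² = 6.555×10^6 N
Factor of safety n = P_cr / P = 6554.7 / 3120 = 2.10

n ≈ 2.10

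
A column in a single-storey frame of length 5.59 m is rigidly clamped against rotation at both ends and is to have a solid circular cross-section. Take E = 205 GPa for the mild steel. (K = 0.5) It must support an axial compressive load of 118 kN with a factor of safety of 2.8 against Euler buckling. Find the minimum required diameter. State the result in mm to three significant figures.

Required P_cr = n·P = 2.8 × 118 = 330.4 kN
L_e = K·L = 0.5 × 5.59 = 2.795 m
Required I = P_cr·L_e²/(π²E) = 3.304×10^5 × 2.795² / (π² × 2.05×10^11) = 1.276×10^-6 m⁴
I_req = 1.276×10^6 mm⁴
Solid circle: I = πd⁴/64  ⇒  d = (64I/π)^(1/4) = (64×1.276×10^6/π)^(1/4) = 71.4 mm

d ≈ 71.4 mm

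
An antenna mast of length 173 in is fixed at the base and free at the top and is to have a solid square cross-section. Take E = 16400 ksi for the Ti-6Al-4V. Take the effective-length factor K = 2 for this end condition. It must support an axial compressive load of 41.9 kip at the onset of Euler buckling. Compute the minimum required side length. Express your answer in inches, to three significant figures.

L_e = K·L = 2 × 173 = 346.0 in
Required I = P_cr·L_e²/(π²E) = 4.190×10^4 × 346.0² / (π² × 1.64×10^7) = 30.99 in⁴
Solid square: I = a⁴/12  ⇒  a = (12I)^(1/4) = (12×30.99)^(1/4) = 4.39 in

a ≈ 4.39 in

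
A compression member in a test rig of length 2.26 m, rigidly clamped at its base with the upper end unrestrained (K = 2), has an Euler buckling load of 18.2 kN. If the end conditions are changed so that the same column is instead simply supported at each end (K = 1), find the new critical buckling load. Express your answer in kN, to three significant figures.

P_cr ∝ 1/K², so P_cr,new = P_cr,old × (K_old/K_new)² = 18.2 × (2/1)²
= 18.2 × 4.000 = 72.8 kN

P_cr ≈ 72.8 kN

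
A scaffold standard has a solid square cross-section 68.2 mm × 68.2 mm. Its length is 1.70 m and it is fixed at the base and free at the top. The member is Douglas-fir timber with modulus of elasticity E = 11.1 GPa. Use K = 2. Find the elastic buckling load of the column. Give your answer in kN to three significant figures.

P_cr ≈ 17.1 kN

I = a⁴/12 = 68.2⁴/12 = 1.803×10^6 mm⁴
I = 1.803×10^6 mm⁴ = 1.803×10^-6 m⁴
Effective length L_e = K·L = 2 × 1.70 = 3.400 m
P_cr = π²EI / L_e² = π² × 11.1×10⁹ × 1.803×10^-6 / 3.400² = 1.709×10^4 N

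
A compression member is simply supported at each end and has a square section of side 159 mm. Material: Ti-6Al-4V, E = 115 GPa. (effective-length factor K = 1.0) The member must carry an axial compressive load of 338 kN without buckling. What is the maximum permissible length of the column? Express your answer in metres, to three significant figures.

I = a⁴/12 = 159⁴/12 = 5.326×10^7 mm⁴
I = 5.326×10^-5 m⁴
At the buckling limit P_cr = P = 3.380×10^5 N
From P_cr = π²EI/(K·L)²:  L = (1/K)·√(π²EI/P_cr) = (1/1)·√(π²×1.15×10^11×5.326×10^-5/3.380×10^5)
L = 13.4 m

L_max ≈ 13.4 m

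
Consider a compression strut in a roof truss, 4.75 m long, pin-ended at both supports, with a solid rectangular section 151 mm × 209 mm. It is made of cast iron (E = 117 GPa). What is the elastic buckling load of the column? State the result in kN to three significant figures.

Buckling occurs about the weak axis: I_min = h·b³/12 with b = 151 mm (the shorter side).
I_min = 209×151³/12 = 5.996×10^7 mm⁴
I = 5.996×10^7 mm⁴ = 5.996×10^-5 m⁴
Effective length L_e = K·L = 1 × 4.75 = 4.750 m
P_cr = π²EI / L_e² = π² × 117×10⁹ × 5.996×10^-5 / 4.750² = 3.069×10^6 N

P_cr ≈ 3070 kN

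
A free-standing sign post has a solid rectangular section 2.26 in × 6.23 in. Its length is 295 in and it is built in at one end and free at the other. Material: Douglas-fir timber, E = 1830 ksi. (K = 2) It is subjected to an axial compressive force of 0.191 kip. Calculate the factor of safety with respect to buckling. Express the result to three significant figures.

Buckling occurs about the weak axis: I_min = h·b³/12 with b = 2.26 in (the shorter side).
I_min = 6.23×2.26³/12 = 5.993 in⁴
Effective length L_e = K·L = 2 × 295 = 590.0 in
P_cr = π²EI / L_e² = π² × 1830×10³ × 5.993 / 590.0² = 310.9 lb
Factor of safety n = P_cr / P = 0.31094 / 0.191 = 1.63

n ≈ 1.63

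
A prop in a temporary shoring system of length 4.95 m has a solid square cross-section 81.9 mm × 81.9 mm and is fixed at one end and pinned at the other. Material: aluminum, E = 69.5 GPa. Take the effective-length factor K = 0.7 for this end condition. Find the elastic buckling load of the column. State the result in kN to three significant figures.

P_cr ≈ 214 kN

I = a⁴/12 = 81.9⁴/12 = 3.749×10^6 mm⁴
I = 3.749×10^6 mm⁴ = 3.749×10^-6 m⁴
Effective length L_e = K·L = 0.7 × 4.95 = 3.465 m
P_cr = π²EI / L_e² = π² × 69.5×10⁹ × 3.749×10^-6 / 3.465² = 2.142×10^5 N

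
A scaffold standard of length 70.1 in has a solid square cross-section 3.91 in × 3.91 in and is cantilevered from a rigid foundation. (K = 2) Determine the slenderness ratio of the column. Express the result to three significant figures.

λ ≈ 124

I = a⁴/12 = 3.91⁴/12 = 19.48 in⁴
A = 15.29 in²;  r_min = √(I/A) = √(19.48/15.29) = 1.129 in
L_e = K·L = 2 × 70.1 = 140.2 in
λ = L_e / r_min = 140.20 / 1.129 = 124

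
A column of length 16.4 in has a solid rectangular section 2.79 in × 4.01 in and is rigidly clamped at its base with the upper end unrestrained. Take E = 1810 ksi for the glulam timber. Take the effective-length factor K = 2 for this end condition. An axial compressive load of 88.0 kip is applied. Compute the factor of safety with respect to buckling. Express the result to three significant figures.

n ≈ 1.37

Buckling occurs about the weak axis: I_min = h·b³/12 with b = 2.79 in (the shorter side).
I_min = 4.01×2.79³/12 = 7.257 in⁴
Effective length L_e = K·L = 2 × 16.4 = 32.80 in
P_cr = π²EI / L_e² = π² × 1810×10³ × 7.257 / 32.80² = 1.205×10^5 lb
Factor of safety n = P_cr / P = 120.51 / 88.0 = 1.37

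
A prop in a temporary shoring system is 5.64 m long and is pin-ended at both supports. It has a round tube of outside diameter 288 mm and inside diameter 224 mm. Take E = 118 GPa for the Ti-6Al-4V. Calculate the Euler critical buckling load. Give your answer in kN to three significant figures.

P_cr ≈ 7840 kN

d_o = 288 mm, d_i = 224 mm
I = π(d_o⁴ − d_i⁴)/64 = π(288⁴ − 224.0⁴)/64 = 2.141×10^8 mm⁴
I = 2.141×10^8 mm⁴ = 2.141×10^-4 m⁴
Effective length L_e = K·L = 1 × 5.64 = 5.640 m
P_cr = π²EI / L_e² = π² × 118×10⁹ × 2.141×10^-4 / 5.640² = 7.839×10^6 N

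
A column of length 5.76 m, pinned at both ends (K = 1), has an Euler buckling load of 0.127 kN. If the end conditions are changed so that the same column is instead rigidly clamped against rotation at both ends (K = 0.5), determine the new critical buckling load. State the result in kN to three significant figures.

P_cr ∝ 1/K², so P_cr,new = P_cr,old × (K_old/K_new)² = 0.127 × (1/0.5)²
= 0.127 × 4.000 = 0.508 kN

P_cr ≈ 0.508 kN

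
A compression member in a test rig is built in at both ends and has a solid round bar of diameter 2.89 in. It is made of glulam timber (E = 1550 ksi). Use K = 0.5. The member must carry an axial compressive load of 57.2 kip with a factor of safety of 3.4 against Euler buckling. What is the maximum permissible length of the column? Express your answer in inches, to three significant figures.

L_max ≈ 32.8 in

I = πd⁴/64 = π×2.89⁴/64 = 3.424 in⁴
Required critical load P_cr = n·P = 3.4 × 57.2 = 194.5 kip = 1.945×10^5 lb
From P_cr = π²EI/(K·L)²:  L = (1/K)·√(π²EI/P_cr) = (1/0.5)·√(π²×1.55×10^6×3.424/1.945×10^5)
L = 32.8 in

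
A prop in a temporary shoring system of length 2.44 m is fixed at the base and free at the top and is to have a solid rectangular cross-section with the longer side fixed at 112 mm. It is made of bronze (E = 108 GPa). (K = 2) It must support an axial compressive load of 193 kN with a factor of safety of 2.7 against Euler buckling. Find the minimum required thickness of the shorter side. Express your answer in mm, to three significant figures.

Required P_cr = n·P = 2.7 × 193 = 521.1 kN
L_e = K·L = 2 × 2.44 = 4.880 m
Required I = P_cr·L_e²/(π²E) = 5.211×10^5 × 4.880² / (π² × 1.08×10^11) = 1.164×10^-5 m⁴
I_req = 1.164×10^7 mm⁴
Rectangle, weak axis: I_min = h·b³/12 with h = 112 mm fixed  ⇒  b = (12I/h)^(1/3) = 108 mm

b ≈ 108 mm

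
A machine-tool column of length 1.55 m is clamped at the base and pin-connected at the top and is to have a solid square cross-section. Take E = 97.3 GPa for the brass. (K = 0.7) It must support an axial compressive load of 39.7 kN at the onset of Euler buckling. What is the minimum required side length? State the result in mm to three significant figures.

a ≈ 27.6 mm

L_e = K·L = 0.7 × 1.55 = 1.085 m
Required I = P_cr·L_e²/(π²E) = 3.970×10^4 × 1.085² / (π² × 9.73×10^10) = 4.867×10^-8 m⁴
I_req = 4.867×10^4 mm⁴
Solid square: I = a⁴/12  ⇒  a = (12I)^(1/4) = (12×4.867×10^4)^(1/4) = 27.6 mm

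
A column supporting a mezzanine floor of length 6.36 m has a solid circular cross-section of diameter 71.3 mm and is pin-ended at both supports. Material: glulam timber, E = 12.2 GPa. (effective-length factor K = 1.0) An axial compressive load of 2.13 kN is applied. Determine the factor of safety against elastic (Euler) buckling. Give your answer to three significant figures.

n ≈ 1.77

I = πd⁴/64 = π×71.3⁴/64 = 1.269×10^6 mm⁴
I = 1.269×10^6 mm⁴ = 1.269×10^-6 m⁴
Effective length L_e = K·L = 1 × 6.36 = 6.360 m
P_cr = π²EI / L_e² = π² × 12.2×10⁹ × 1.269×10^-6 / 6.360² = 3.776×10^3 N
Factor of safety n = P_cr / P = 3.7764 / 2.13 = 1.77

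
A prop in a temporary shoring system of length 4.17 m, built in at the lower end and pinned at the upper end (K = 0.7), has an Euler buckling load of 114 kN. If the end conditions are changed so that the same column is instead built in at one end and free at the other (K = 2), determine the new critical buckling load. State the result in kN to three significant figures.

P_cr ≈ 14.0 kN

P_cr ∝ 1/K², so P_cr,new = P_cr,old × (K_old/K_new)² = 114 × (0.7/2)²
= 114 × 0.1225 = 14.0 kN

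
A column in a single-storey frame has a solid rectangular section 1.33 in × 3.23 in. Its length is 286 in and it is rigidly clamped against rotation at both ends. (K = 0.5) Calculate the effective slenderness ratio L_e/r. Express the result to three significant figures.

λ ≈ 372

For a rectangle r_min = b/√12 = 1.33/√12 = 0.3839 in
L_e = K·L = 0.5 × 286 = 143.0 in
λ = L_e / r_min = 143.00 / 0.3839 = 372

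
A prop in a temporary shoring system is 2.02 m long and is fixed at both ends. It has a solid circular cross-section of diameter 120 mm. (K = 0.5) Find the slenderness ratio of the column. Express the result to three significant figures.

I = πd⁴/64 = π×120⁴/64 = 1.018×10^7 mm⁴
A = 1.131×10^4 mm²;  r_min = √(I/A) = √(1.018×10^7/1.131×10^4) = 30.00 mm
L_e = K·L = 0.5 × 2.02 m = 1.010 m = 1010.0 mm
λ = L_e / r_min = 1010.0 / 30.00 = 33.7

λ ≈ 33.7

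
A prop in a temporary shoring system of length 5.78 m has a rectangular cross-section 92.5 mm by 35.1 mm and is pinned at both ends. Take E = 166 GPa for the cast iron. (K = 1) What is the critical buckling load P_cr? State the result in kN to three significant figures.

Buckling occurs about the weak axis: I_min = h·b³/12 with b = 35.1 mm (the shorter side).
I_min = 92.5×35.1³/12 = 3.333×10^5 mm⁴
I = 3.333×10^5 mm⁴ = 3.333×10^-7 m⁴
Effective length L_e = K·L = 1 × 5.78 = 5.780 m
P_cr = π²EI / L_e² = π² × 166×10⁹ × 3.333×10^-7 / 5.780² = 1.635×10^4 N

P_cr ≈ 16.3 kN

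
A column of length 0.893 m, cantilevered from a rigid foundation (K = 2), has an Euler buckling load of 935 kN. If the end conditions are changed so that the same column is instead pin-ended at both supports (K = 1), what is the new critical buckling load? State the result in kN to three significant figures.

P_cr ∝ 1/K², so P_cr,new = P_cr,old × (K_old/K_new)² = 935 × (2/1)²
= 935 × 4.000 = 3740 kN

P_cr ≈ 3740 kN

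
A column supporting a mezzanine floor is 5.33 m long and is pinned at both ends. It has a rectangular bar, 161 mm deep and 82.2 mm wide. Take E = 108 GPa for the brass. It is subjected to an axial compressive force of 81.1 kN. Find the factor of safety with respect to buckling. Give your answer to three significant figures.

Buckling occurs about the weak axis: I_min = h·b³/12 with b = 82.2 mm (the shorter side).
I_min = 161×82.2³/12 = 7.452×10^6 mm⁴
I = 7.452×10^6 mm⁴ = 7.452×10^-6 m⁴
Effective length L_e = K·L = 1 × 5.33 = 5.330 m
P_cr = π²EI / L_e² = π² × 108×10⁹ × 7.452×10^-6 / 5.330² = 2.796×10^5 N
Factor of safety n = P_cr / P = 279.59 / 81.1 = 3.45

n ≈ 3.45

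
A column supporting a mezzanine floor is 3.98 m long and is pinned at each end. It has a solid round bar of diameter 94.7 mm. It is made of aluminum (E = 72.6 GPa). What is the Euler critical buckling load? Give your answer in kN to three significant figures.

P_cr ≈ 179 kN

I = πd⁴/64 = π×94.7⁴/64 = 3.948×10^6 mm⁴
I = 3.948×10^6 mm⁴ = 3.948×10^-6 m⁴
Effective length L_e = K·L = 1 × 3.98 = 3.980 m
P_cr = π²EI / L_e² = π² × 72.6×10⁹ × 3.948×10^-6 / 3.980² = 1.786×10^5 N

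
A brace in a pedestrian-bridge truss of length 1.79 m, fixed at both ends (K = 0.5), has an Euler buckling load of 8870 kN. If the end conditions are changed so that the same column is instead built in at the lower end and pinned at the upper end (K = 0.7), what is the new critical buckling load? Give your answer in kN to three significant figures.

P_cr ∝ 1/K², so P_cr,new = P_cr,old × (K_old/K_new)² = 8870 × (0.5/0.7)²
= 8870 × 0.5102 = 4530 kN

P_cr ≈ 4530 kN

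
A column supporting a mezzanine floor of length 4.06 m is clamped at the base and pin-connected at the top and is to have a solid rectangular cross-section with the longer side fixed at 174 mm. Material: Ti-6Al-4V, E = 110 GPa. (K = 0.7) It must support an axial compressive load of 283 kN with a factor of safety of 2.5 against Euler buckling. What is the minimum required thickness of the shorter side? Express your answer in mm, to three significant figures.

b ≈ 71.3 mm

Required P_cr = n·P = 2.5 × 283 = 707.5 kN
L_e = K·L = 0.7 × 4.06 = 2.842 m
Required I = P_cr·L_e²/(π²E) = 7.075×10^5 × 2.842² / (π² × 1.10×10^11) = 5.264×10^-6 m⁴
I_req = 5.264×10^6 mm⁴
Rectangle, weak axis: I_min = h·b³/12 with h = 174 mm fixed  ⇒  b = (12I/h)^(1/3) = 71.3 mm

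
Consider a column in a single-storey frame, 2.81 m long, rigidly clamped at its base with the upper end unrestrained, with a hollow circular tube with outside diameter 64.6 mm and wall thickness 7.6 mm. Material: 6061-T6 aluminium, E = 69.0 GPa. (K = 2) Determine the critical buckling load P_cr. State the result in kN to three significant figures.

Inner diameter d_i = 64.6 − 2×7.6 = 49.40 mm
I = π(d_o⁴ − d_i⁴)/64 = π(64.6⁴ − 49.40⁴)/64 = 5.625×10^5 mm⁴
I = 5.625×10^5 mm⁴ = 5.625×10^-7 m⁴
Effective length L_e = K·L = 2 × 2.81 = 5.620 m
P_cr = π²EI / L_e² = π² × 69.0×10⁹ × 5.625×10^-7 / 5.620² = 1.213×10^4 N

P_cr ≈ 12.1 kN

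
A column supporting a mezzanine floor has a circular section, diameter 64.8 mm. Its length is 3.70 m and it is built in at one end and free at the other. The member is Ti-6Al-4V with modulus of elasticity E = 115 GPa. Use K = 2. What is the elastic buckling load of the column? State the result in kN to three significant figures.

P_cr ≈ 17.9 kN

I = πd⁴/64 = π×64.8⁴/64 = 8.655×10^5 mm⁴
I = 8.655×10^5 mm⁴ = 8.655×10^-7 m⁴
Effective length L_e = K·L = 2 × 3.70 = 7.400 m
P_cr = π²EI / L_e² = π² × 115×10⁹ × 8.655×10^-7 / 7.400² = 1.794×10^4 N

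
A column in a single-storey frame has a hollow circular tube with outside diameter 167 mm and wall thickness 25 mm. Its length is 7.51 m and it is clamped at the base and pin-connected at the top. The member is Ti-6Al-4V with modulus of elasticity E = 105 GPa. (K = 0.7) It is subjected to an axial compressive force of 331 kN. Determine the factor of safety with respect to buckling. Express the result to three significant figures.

n ≈ 3.28

Inner diameter d_i = 167 − 2×25 = 117.0 mm
I = π(d_o⁴ − d_i⁴)/64 = π(167⁴ − 117.0⁴)/64 = 2.898×10^7 mm⁴
I = 2.898×10^7 mm⁴ = 2.898×10^-5 m⁴
Effective length L_e = K·L = 0.7 × 7.51 = 5.257 m
P_cr = π²EI / L_e² = π² × 105×10⁹ × 2.898×10^-5 / 5.257² = 1.087×10^6 N
Factor of safety n = P_cr / P = 1086.8 / 331 = 3.28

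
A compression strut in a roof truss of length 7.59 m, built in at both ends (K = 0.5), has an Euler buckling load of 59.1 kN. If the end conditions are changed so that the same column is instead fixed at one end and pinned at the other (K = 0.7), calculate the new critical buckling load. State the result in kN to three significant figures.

P_cr ≈ 30.2 kN

P_cr ∝ 1/K², so P_cr,new = P_cr,old × (K_old/K_new)² = 59.1 × (0.5/0.7)²
= 59.1 × 0.5102 = 30.2 kN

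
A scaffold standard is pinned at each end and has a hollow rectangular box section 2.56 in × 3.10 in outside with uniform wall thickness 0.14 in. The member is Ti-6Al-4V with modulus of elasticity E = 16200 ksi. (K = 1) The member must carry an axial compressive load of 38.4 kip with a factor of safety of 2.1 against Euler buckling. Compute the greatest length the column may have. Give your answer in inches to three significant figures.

Inner dimensions: h_i = 3.10 − 2×0.14 = 2.820 in, b_i = 2.56 − 2×0.14 = 2.280 in
Weak-axis I_min = (h_o·b_o³ − h_i·b_i³)/12 with b_o = 2.56, b_i = 2.280 in (shorter outer/inner sides).
I_min = (3.10×2.56³ − 2.820×2.280³)/12 = 1.549 in⁴
Required critical load P_cr = n·P = 2.1 × 38.4 = 80.64 kip = 8.064×10^4 lb
From P_cr = π²EI/(K·L)²:  L = (1/K)·√(π²EI/P_cr) = (1/1)·√(π²×1.62×10^7×1.549/8.064×10^4)
L = 55.4 in

L_max ≈ 55.4 in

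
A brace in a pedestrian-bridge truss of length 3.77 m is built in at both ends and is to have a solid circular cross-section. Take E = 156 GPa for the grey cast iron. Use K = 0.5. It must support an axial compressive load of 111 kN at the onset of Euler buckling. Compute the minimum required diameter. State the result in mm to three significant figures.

d ≈ 47.8 mm

L_e = K·L = 0.5 × 3.77 = 1.885 m
Required I = P_cr·L_e²/(π²E) = 1.110×10^5 × 1.885² / (π² × 1.56×10^11) = 2.562×10^-7 m⁴
I_req = 2.562×10^5 mm⁴
Solid circle: I = πd⁴/64  ⇒  d = (64I/π)^(1/4) = (64×2.562×10^5/π)^(1/4) = 47.8 mm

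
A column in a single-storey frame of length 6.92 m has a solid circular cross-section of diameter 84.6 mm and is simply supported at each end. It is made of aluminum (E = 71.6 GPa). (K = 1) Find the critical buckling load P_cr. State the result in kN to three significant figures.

P_cr ≈ 37.1 kN

I = πd⁴/64 = π×84.6⁴/64 = 2.514×10^6 mm⁴
I = 2.514×10^6 mm⁴ = 2.514×10^-6 m⁴
Effective length L_e = K·L = 1 × 6.92 = 6.920 m
P_cr = π²EI / L_e² = π² × 71.6×10⁹ × 2.514×10^-6 / 6.920² = 3.711×10^4 N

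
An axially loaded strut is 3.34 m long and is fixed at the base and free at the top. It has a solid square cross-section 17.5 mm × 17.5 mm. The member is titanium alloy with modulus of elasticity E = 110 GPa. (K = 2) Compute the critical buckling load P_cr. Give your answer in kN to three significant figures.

I = a⁴/12 = 17.5⁴/12 = 7.816×10^3 mm⁴
I = 7.816×10^3 mm⁴ = 7.816×10^-9 m⁴
Effective length L_e = K·L = 2 × 3.34 = 6.680 m
P_cr = π²EI / L_e² = π² × 110×10⁹ × 7.816×10^-9 / 6.680² = 190.2 N

P_cr ≈ 0.190 kN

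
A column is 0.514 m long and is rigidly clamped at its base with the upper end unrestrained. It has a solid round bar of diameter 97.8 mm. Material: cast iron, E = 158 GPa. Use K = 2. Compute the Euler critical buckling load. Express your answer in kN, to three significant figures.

P_cr ≈ 6630 kN

I = πd⁴/64 = π×97.8⁴/64 = 4.491×10^6 mm⁴
I = 4.491×10^6 mm⁴ = 4.491×10^-6 m⁴
Effective length L_e = K·L = 2 × 0.514 = 1.028 m
P_cr = π²EI / L_e² = π² × 158×10⁹ × 4.491×10^-6 / 1.028² = 6.627×10^6 N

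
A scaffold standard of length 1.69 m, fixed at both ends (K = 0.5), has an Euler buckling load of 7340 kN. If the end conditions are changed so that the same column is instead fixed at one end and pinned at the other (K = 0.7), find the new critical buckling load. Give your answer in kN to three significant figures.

P_cr ∝ 1/K², so P_cr,new = P_cr,old × (K_old/K_new)² = 7340 × (0.5/0.7)²
= 7340 × 0.5102 = 3740 kN

P_cr ≈ 3740 kN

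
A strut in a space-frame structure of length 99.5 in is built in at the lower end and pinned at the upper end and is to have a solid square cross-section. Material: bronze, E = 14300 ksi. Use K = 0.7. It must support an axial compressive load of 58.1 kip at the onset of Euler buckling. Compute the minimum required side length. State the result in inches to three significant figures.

L_e = K·L = 0.7 × 99.5 = 69.65 in
Required I = P_cr·L_e²/(π²E) = 5.810×10^4 × 69.65² / (π² × 1.43×10^7) = 1.997 in⁴
Solid square: I = a⁴/12  ⇒  a = (12I)^(1/4) = (12×1.997)^(1/4) = 2.21 in

a ≈ 2.21 in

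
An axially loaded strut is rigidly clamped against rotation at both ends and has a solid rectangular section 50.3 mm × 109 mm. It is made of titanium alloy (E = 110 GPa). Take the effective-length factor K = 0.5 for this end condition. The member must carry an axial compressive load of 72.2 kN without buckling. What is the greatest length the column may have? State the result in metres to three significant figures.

L_max ≈ 8.34 m

Buckling occurs about the weak axis: I_min = h·b³/12 with b = 50.3 mm (the shorter side).
I_min = 109×50.3³/12 = 1.156×10^6 mm⁴
I = 1.156×10^-6 m⁴
At the buckling limit P_cr = P = 7.220×10^4 N
From P_cr = π²EI/(K·L)²:  L = (1/K)·√(π²EI/P_cr) = (1/0.5)·√(π²×1.10×10^11×1.156×10^-6/7.220×10^4)
L = 8.34 m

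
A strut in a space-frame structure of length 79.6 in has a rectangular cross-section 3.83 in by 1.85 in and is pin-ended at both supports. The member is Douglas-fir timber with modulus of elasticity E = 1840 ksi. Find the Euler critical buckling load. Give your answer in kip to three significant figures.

Buckling occurs about the weak axis: I_min = h·b³/12 with b = 1.85 in (the shorter side).
I_min = 3.83×1.85³/12 = 2.021 in⁴
Effective length L_e = K·L = 1 × 79.6 = 79.60 in
P_cr = π²EI / L_e² = π² × 1840×10³ × 2.021 / 79.60² = 5.792×10^3 lb

P_cr ≈ 5.79 kip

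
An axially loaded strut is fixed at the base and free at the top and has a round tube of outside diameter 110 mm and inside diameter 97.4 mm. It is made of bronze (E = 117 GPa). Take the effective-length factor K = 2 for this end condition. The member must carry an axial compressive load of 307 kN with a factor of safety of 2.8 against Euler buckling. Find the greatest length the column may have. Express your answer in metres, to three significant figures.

L_max ≈ 0.964 m

d_o = 110 mm, d_i = 97.4 mm
I = π(d_o⁴ − d_i⁴)/64 = π(110⁴ − 97.40⁴)/64 = 2.769×10^6 mm⁴
I = 2.769×10^-6 m⁴
Required critical load P_cr = n·P = 2.8 × 307 = 859.6 kN = 8.596×10^5 N
From P_cr = π²EI/(K·L)²:  L = (1/K)·√(π²EI/P_cr) = (1/2)·√(π²×1.17×10^11×2.769×10^-6/8.596×10^5)
L = 0.964 m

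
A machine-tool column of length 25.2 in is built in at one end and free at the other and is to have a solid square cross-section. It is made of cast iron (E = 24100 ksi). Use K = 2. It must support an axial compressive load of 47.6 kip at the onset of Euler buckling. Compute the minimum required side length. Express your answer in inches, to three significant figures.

a ≈ 1.57 in

L_e = K·L = 2 × 25.2 = 50.40 in
Required I = P_cr·L_e²/(π²E) = 4.760×10^4 × 50.40² / (π² × 2.41×10^7) = 0.5083 in⁴
Solid square: I = a⁴/12  ⇒  a = (12I)^(1/4) = (12×0.5083)^(1/4) = 1.57 in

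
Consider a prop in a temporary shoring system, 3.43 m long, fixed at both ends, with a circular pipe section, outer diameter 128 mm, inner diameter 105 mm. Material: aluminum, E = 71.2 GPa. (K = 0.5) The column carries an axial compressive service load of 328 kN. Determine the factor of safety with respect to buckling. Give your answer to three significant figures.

n ≈ 5.25

d_o = 128 mm, d_i = 105 mm
I = π(d_o⁴ − d_i⁴)/64 = π(128⁴ − 105.0⁴)/64 = 7.210×10^6 mm⁴
I = 7.210×10^6 mm⁴ = 7.210×10^-6 m⁴
Effective length L_e = K·L = 0.5 × 3.43 = 1.715 m
P_cr = π²EI / L_e² = π² × 71.2×10⁹ × 7.210×10^-6 / 1.715² = 1.723×10^6 N
Factor of safety n = P_cr / P = 1722.7 / 328 = 5.25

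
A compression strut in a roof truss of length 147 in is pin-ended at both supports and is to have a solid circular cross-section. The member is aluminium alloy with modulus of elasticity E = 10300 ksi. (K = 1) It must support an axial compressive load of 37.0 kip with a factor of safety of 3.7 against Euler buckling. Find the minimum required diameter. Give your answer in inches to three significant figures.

d ≈ 4.93 in

Required P_cr = n·P = 3.7 × 37.0 = 136.9 kip
L_e = K·L = 1 × 147 = 147.0 in
Required I = P_cr·L_e²/(π²E) = 1.369×10^5 × 147.0² / (π² × 1.03×10^7) = 29.10 in⁴
Solid circle: I = πd⁴/64  ⇒  d = (64I/π)^(1/4) = (64×29.10/π)^(1/4) = 4.93 in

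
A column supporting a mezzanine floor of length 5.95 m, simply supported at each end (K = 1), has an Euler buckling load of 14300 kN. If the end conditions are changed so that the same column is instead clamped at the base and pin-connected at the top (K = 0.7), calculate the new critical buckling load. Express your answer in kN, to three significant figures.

P_cr ≈ 29200 kN

P_cr ∝ 1/K², so P_cr,new = P_cr,old × (K_old/K_new)² = 14300 × (1/0.7)²
= 14300 × 2.041 = 29200 kN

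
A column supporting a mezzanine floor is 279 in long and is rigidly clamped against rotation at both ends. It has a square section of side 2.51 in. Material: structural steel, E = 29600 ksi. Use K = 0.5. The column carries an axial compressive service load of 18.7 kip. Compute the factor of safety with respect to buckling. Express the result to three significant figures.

n ≈ 2.66

I = a⁴/12 = 2.51⁴/12 = 3.308 in⁴
Effective length L_e = K·L = 0.5 × 279 = 139.5 in
P_cr = π²EI / L_e² = π² × 29600×10³ × 3.308 / 139.5² = 4.965×10^4 lb
Factor of safety n = P_cr / P = 49.654 / 18.7 = 2.66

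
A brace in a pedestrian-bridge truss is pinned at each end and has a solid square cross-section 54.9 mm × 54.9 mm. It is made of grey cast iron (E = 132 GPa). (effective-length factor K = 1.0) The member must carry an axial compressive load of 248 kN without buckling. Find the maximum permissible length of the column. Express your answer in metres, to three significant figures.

I = a⁴/12 = 54.9⁴/12 = 7.570×10^5 mm⁴
I = 7.570×10^-7 m⁴
At the buckling limit P_cr = P = 2.480×10^5 N
From P_cr = π²EI/(K·L)²:  L = (1/K)·√(π²EI/P_cr) = (1/1)·√(π²×1.32×10^11×7.570×10^-7/2.480×10^5)
L = 1.99 m

L_max ≈ 1.99 m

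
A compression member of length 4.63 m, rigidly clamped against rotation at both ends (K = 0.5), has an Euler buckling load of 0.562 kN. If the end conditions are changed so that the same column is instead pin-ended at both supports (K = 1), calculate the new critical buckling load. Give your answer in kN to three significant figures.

P_cr ∝ 1/K², so P_cr,new = P_cr,old × (K_old/K_new)² = 0.562 × (0.5/1)²
= 0.562 × 0.2500 = 0.140 kN

P_cr ≈ 0.140 kN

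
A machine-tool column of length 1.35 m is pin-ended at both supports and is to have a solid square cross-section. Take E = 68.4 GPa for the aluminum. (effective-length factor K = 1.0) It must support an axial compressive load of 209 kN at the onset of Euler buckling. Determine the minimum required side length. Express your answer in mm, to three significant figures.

a ≈ 51.0 mm

L_e = K·L = 1 × 1.35 = 1.350 m
Required I = P_cr·L_e²/(π²E) = 2.090×10^5 × 1.350² / (π² × 6.84×10^10) = 5.642×10^-7 m⁴
I_req = 5.642×10^5 mm⁴
Solid square: I = a⁴/12  ⇒  a = (12I)^(1/4) = (12×5.642×10^5)^(1/4) = 51.0 mm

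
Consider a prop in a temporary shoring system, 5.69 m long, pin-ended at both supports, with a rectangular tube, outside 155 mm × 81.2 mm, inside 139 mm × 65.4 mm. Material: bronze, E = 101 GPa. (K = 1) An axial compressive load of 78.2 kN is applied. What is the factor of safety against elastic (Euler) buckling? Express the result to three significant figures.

Weak-axis I_min = (h_o·b_o³ − h_i·b_i³)/12 with b_o = 81.2, b_i = 65.40 mm (shorter outer/inner sides).
I_min = (155×81.2³ − 139.0×65.40³)/12 = 3.675×10^6 mm⁴
I = 3.675×10^6 mm⁴ = 3.675×10^-6 m⁴
Effective length L_e = K·L = 1 × 5.69 = 5.690 m
P_cr = π²EI / L_e² = π² × 101×10⁹ × 3.675×10^-6 / 5.690² = 1.132×10^5 N
Factor of safety n = P_cr / P = 113.16 / 78.2 = 1.45

n ≈ 1.45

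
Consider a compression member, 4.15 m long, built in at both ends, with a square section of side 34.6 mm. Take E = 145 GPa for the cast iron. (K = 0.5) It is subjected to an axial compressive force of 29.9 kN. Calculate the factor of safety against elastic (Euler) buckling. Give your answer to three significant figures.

I = a⁴/12 = 34.6⁴/12 = 1.194×10^5 mm⁴
I = 1.194×10^5 mm⁴ = 1.194×10^-7 m⁴
Effective length L_e = K·L = 0.5 × 4.15 = 2.075 m
P_cr = π²EI / L_e² = π² × 145×10⁹ × 1.194×10^-7 / 2.075² = 3.970×10^4 N
Factor of safety n = P_cr / P = 39.697 / 29.9 = 1.33

n ≈ 1.33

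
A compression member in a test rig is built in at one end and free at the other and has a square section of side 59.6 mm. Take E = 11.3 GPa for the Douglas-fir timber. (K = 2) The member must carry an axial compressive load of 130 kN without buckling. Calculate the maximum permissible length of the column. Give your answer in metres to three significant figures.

L_max ≈ 0.475 m

I = a⁴/12 = 59.6⁴/12 = 1.051×10^6 mm⁴
I = 1.051×10^-6 m⁴
At the buckling limit P_cr = P = 1.300×10^5 N
From P_cr = π²EI/(K·L)²:  L = (1/K)·√(π²EI/P_cr) = (1/2)·√(π²×1.13×10^10×1.051×10^-6/1.300×10^5)
L = 0.475 m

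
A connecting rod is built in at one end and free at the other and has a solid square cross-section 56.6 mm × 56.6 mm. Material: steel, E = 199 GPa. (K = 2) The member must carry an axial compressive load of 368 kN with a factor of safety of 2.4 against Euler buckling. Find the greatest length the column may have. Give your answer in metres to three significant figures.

I = a⁴/12 = 56.6⁴/12 = 8.552×10^5 mm⁴
I = 8.552×10^-7 m⁴
Required critical load P_cr = n·P = 2.4 × 368 = 883.2 kN = 8.832×10^5 N
From P_cr = π²EI/(K·L)²:  L = (1/K)·√(π²EI/P_cr) = (1/2)·√(π²×1.99×10^11×8.552×10^-7/8.832×10^5)
L = 0.690 m

L_max ≈ 0.690 m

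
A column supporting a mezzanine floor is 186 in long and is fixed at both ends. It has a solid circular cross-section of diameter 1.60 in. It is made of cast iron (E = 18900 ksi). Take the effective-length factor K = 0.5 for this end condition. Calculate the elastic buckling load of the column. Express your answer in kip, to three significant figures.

P_cr ≈ 6.94 kip

I = πd⁴/64 = π×1.60⁴/64 = 0.3217 in⁴
Effective length L_e = K·L = 0.5 × 186 = 93.00 in
P_cr = π²EI / L_e² = π² × 18900×10³ × 0.3217 / 93.00² = 6.938×10^3 lb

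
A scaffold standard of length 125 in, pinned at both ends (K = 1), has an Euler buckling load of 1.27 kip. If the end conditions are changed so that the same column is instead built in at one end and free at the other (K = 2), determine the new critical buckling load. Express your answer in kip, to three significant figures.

P_cr ∝ 1/K², so P_cr,new = P_cr,old × (K_old/K_new)² = 1.27 × (1/2)²
= 1.27 × 0.2500 = 0.318 kip

P_cr ≈ 0.318 kip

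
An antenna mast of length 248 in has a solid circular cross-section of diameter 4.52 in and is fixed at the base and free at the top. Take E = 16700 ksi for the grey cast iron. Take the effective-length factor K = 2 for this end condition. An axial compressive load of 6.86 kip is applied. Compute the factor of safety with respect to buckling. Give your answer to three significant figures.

n ≈ 2.00

I = πd⁴/64 = π×4.52⁴/64 = 20.49 in⁴
Effective length L_e = K·L = 2 × 248 = 496.0 in
P_cr = π²EI / L_e² = π² × 16700×10³ × 20.49 / 496.0² = 1.373×10^4 lb
Factor of safety n = P_cr / P = 13.727 / 6.86 = 2.00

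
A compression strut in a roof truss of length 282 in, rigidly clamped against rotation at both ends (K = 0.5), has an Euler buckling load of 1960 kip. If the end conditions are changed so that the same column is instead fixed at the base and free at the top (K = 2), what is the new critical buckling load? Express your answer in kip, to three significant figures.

P_cr ≈ 122 kip

P_cr ∝ 1/K², so P_cr,new = P_cr,old × (K_old/K_new)² = 1960 × (0.5/2)²
= 1960 × 0.06250 = 122 kip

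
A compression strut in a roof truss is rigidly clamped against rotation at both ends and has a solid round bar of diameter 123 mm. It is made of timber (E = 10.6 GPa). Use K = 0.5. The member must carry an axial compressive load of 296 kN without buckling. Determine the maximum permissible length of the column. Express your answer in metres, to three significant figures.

I = πd⁴/64 = π×123⁴/64 = 1.124×10^7 mm⁴
I = 1.124×10^-5 m⁴
At the buckling limit P_cr = P = 2.960×10^5 N
From P_cr = π²EI/(K·L)²:  L = (1/K)·√(π²EI/P_cr) = (1/0.5)·√(π²×1.06×10^10×1.124×10^-5/2.960×10^5)
L = 3.99 m

L_max ≈ 3.99 m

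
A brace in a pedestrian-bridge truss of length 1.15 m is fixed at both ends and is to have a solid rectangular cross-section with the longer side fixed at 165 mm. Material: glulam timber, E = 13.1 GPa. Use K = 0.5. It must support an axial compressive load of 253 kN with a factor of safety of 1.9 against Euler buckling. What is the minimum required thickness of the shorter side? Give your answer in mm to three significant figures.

b ≈ 44.7 mm

Required P_cr = n·P = 1.9 × 253 = 480.7 kN
L_e = K·L = 0.5 × 1.15 = 0.5750 m
Required I = P_cr·L_e²/(π²E) = 4.807×10^5 × 0.5750² / (π² × 1.31×10^10) = 1.229×10^-6 m⁴
I_req = 1.229×10^6 mm⁴
Rectangle, weak axis: I_min = h·b³/12 with h = 165 mm fixed  ⇒  b = (12I/h)^(1/3) = 44.7 mm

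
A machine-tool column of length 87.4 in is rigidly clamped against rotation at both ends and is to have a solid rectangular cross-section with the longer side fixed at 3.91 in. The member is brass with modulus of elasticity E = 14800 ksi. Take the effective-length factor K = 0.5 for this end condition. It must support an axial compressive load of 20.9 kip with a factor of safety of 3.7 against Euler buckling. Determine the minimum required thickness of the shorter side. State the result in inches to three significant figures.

b ≈ 1.46 in

Required P_cr = n·P = 3.7 × 20.9 = 77.33 kip
L_e = K·L = 0.5 × 87.4 = 43.70 in
Required I = P_cr·L_e²/(π²E) = 7.733×10^4 × 43.70² / (π² × 1.48×10^7) = 1.011 in⁴
Rectangle, weak axis: I_min = h·b³/12 with h = 3.91 in fixed  ⇒  b = (12I/h)^(1/3) = 1.46 in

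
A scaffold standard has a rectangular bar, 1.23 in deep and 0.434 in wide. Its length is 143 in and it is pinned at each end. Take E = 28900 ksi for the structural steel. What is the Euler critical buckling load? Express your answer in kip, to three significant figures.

P_cr ≈ 0.117 kip

Buckling occurs about the weak axis: I_min = h·b³/12 with b = 0.434 in (the shorter side).
I_min = 1.23×0.434³/12 = 8.379×10^-3 in⁴
Effective length L_e = K·L = 1 × 143 = 143.0 in
P_cr = π²EI / L_e² = π² × 28900×10³ × 8.379×10^-3 / 143.0² = 116.9 lb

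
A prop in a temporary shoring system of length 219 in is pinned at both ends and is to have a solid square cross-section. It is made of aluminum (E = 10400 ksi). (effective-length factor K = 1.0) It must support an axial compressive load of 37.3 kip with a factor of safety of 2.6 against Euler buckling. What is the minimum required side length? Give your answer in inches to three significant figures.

a ≈ 4.83 in

Required P_cr = n·P = 2.6 × 37.3 = 96.98 kip
L_e = K·L = 1 × 219 = 219.0 in
Required I = P_cr·L_e²/(π²E) = 9.698×10^4 × 219.0² / (π² × 1.04×10^7) = 45.31 in⁴
Solid square: I = a⁴/12  ⇒  a = (12I)^(1/4) = (12×45.31)^(1/4) = 4.83 in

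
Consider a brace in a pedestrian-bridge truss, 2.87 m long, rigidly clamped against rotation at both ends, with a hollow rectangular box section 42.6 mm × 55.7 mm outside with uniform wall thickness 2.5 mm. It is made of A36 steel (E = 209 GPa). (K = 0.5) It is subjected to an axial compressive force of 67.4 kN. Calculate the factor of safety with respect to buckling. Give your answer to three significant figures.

n ≈ 2.00

Inner dimensions: h_i = 55.7 − 2×2.5 = 50.70 mm, b_i = 42.6 − 2×2.5 = 37.60 mm
Weak-axis I_min = (h_o·b_o³ − h_i·b_i³)/12 with b_o = 42.6, b_i = 37.60 mm (shorter outer/inner sides).
I_min = (55.7×42.6³ − 50.70×37.60³)/12 = 1.343×10^5 mm⁴
I = 1.343×10^5 mm⁴ = 1.343×10^-7 m⁴
Effective length L_e = K·L = 0.5 × 2.87 = 1.435 m
P_cr = π²EI / L_e² = π² × 209×10⁹ × 1.343×10^-7 / 1.435² = 1.345×10^5 N
Factor of safety n = P_cr / P = 134.48 / 67.4 = 2.00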